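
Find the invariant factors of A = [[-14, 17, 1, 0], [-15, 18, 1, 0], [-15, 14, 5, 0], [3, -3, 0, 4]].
x - 4, (x - 4)^2(x - 1)

The Jordan structure of A has elementary divisors (x - 1), (x - 4)^2, (x - 4). Arranging the block sizes at each eigenvalue in decreasing order and taking row products gives the invariant factors.

Invariant factors (smallest first, each dividing the next): x - 4, (x - 4)^2(x - 1).

Check: the last factor (x - 4)^2(x - 1) is the minimal polynomial, and the product (x - 4)^3(x - 1) is the characteristic polynomial.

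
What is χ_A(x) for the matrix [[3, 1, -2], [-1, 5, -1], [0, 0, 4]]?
xI - A = [[x - 3, -1, 2], [1, x - 5, 1], [0, 0, x - 4]].

Expanding det(xI - A) along the first row:
det(xI - A) = + (x - 3)·det([[x - 5, 1], [0, x - 4]]) - (-1)·det([[1, 1], [0, x - 4]]) + (2)·det([[1, x - 5], [0, 0]]).

Evaluating gives χ_A(x) = x^3 - 12x^2 + 48x - 64 = (x - 4)^3.

χ_A(x) = (x - 4)^3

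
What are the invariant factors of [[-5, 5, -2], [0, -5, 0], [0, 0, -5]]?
The Jordan structure of A has elementary divisors (x + 5)^2, (x + 5). Arranging the block sizes at each eigenvalue in decreasing order and taking row products gives the invariant factors.

Invariant factors (smallest first, each dividing the next): x + 5, (x + 5)^2.

Check: the last factor (x + 5)^2 is the minimal polynomial, and the product (x + 5)^3 is the characteristic polynomial.

x + 5, (x + 5)^2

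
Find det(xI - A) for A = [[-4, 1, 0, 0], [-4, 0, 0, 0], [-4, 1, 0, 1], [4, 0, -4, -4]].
xI - A = [[x + 4, -1, 0, 0], [4, x, 0, 0], [4, -1, x, -1], [-4, 0, 4, x + 4]].

Expanding det(xI - A) along the first row:
det(xI - A) = + (x + 4)·det([[x, 0, 0], [-1, x, -1], [0, 4, x + 4]]) - (-1)·det([[4, 0, 0], [4, x, -1], [-4, 4, x + 4]]) + (0)·det([[4, x, 0], [4, -1, -1], [-4, 0, x + 4]]) - (0)·det([[4, x, 0], [4, -1, x], [-4, 0, 4]]).

Evaluating gives χ_A(x) = x^4 + 8x^3 + 24x^2 + 32x + 16 = (x + 2)^4.

χ_A(x) = (x + 2)^4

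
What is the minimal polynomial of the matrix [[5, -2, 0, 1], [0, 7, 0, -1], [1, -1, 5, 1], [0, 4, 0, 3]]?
The characteristic polynomial factors as (x - 5)^4. The minimal polynomial is ∏(x - λ)^{k_λ} where k_λ is the size of the largest Jordan block at λ.

For λ = 5: rank(A - 5I) = 2, and the largest Jordan block has size 2 (the smallest k with rank((A - 5I)^k) = rank((A - 5I)^(k+1))).

So m_A(x) = (x - 5)^2.

m_A(x) = (x - 5)^2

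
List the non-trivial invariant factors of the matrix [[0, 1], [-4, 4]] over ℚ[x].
(x - 2)^2

The Jordan structure of A has elementary divisors (x - 2)^2. Arranging the block sizes at each eigenvalue in decreasing order and taking row products gives the invariant factors.

Invariant factors (smallest first, each dividing the next): (x - 2)^2.

Check: the last factor (x - 2)^2 is the minimal polynomial, and the product (x - 2)^2 is the characteristic polynomial.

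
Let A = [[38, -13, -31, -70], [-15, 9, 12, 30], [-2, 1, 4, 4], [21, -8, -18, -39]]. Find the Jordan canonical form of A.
The characteristic polynomial is det(xI - A) = (x - 3)^4, so the eigenvalues are 3 (algebraic multiplicity 4).

For λ = 3: rank(A - 3I) = 2, rank((A - 3I)^2) = 1, rank((A - 3I)^3) = 0. The eigenspace has dimension 4 - 2 = 2, so there are 2 Jordan blocks; the rank sequence gives block sizes [3, 1].

Assembling the blocks gives the Jordan form J above.

J = [[3, 1, 0, 0], [0, 3, 1, 0], [0, 0, 3, 0], [0, 0, 0, 3]]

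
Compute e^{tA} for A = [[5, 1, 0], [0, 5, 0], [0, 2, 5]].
A has Jordan form J = [[5, 1, 0], [0, 5, 0], [0, 0, 5]] with A = PJP^{-1}, so e^{tA} = P e^{tJ} P^{-1}.

For a Jordan block J_k(λ), e^{tJ_k(λ)} = e^{λt} · (I + tN + t^2 N^2/2! + ... + t^{k-1} N^{k-1}/(k-1)!) where N is the nilpotent superdiagonal part.

Assembling the blocks and conjugating back gives the entries of e^{tA} as shown above.

e^{tA} = [[e^{5*t}, t*e^{5*t}, 0], [0, e^{5*t}, 0], [0, 2*t*e^{5*t}, e^{5*t}]]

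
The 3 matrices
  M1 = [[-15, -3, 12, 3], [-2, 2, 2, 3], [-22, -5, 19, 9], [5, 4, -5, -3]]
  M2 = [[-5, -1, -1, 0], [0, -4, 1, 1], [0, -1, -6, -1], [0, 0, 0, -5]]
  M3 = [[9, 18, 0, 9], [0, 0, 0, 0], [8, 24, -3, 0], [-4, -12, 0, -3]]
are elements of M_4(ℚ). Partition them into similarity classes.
Characteristic polynomials: χ_{M1} = x(x - 3)^2(x + 3), χ_{M2} = (x + 5)^4, χ_{M3} = x(x - 3)^2(x + 3).

{M1, M3}: invariant factors x(x - 3)^2(x + 3).

{M2}: invariant factors (x + 5)^2, (x + 5)^2.

Matrices are similar if and only if their invariant-factor lists agree; the partition into similarity classes is {M1, M3}, {M2}.

2 classes: {M1, M3}, {M2}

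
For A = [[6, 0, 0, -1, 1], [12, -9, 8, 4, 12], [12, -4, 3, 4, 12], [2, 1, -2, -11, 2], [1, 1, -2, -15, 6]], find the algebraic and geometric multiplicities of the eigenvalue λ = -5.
The characteristic polynomial is (x - 5)^2(x + 5)^3, so the factor x + 5 appears with exponent 3: the algebraic multiplicity is 3.

rank(A + 5I) = 3, so the eigenspace has dimension 5 - 3 = 2: the geometric multiplicity is 2.

Since 2 < 3, A is not diagonalizable.

algebraic multiplicity 3, geometric multiplicity 2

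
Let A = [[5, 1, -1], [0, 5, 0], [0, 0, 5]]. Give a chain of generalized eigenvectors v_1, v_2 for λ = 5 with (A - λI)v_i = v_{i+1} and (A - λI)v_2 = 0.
We seek v_1 ∈ ker((A - 5I)^2) \ ker(A - 5I), then set v_{i+1} = (A - 5I) v_i.

One such chain is v_1 = [[2, 1, 0]]^T, v_2 = [[1, 0, 0]]^T. Check: (A - 5I) v_2 = [[0, 0, 0]]^T = 0.

v_1 = [[2, 1, 0]]^T, v_2 = [[1, 0, 0]]^T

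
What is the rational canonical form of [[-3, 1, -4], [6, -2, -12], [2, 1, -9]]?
The invariant factors of A (the non-unit diagonal entries of the Smith normal form of xI - A over ℚ[x]) are x + 5, (x + 4)(x + 5), each dividing the next. The characteristic polynomial is their product, (x + 4)(x + 5)^2.

The rational canonical form is the block-diagonal matrix of companion matrices C(f_i):
R = [[-5, 0, 0], [0, 0, -20], [0, 1, -9]].

R = [[-5, 0, 0], [0, 0, -20], [0, 1, -9]]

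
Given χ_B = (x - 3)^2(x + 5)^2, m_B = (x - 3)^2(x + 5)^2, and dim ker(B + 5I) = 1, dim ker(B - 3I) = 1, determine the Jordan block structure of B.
λ = -5: algebraic multiplicity 2 (exponent in χ_B), largest block size 2 (exponent in m_B), 1 block (geometric multiplicity). This forces block sizes [2].
λ = 3: algebraic multiplicity 2 (exponent in χ_B), largest block size 2 (exponent in m_B), 1 block (geometric multiplicity). This forces block sizes [2].

Jordan blocks: (-5, 2), (3, 2)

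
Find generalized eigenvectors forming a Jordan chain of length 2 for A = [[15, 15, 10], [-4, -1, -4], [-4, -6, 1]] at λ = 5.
We seek v_1 ∈ ker((A - 5I)^2) \ ker(A - 5I), then set v_{i+1} = (A - 5I) v_i.

One such chain is v_1 = [[2, -1, 0]]^T, v_2 = [[5, -2, -2]]^T. Check: (A - 5I) v_2 = [[0, 0, 0]]^T = 0.

v_1 = [[2, -1, 0]]^T, v_2 = [[5, -2, -2]]^T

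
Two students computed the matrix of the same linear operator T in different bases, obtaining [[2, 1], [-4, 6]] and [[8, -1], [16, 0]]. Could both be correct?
Yes.

Two matrices over a field are similar if and only if they have the same invariant factors.

Both A and B have characteristic polynomial (x - 4)^2 and minimal polynomial (x - 4)^2. Computing further, both have invariant factors (x - 4)^2. Hence A and B are similar.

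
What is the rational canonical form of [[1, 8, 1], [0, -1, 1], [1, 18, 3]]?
The invariant factors of A (the non-unit diagonal entries of the Smith normal form of xI - A over ℚ[x]) are (x - 6)(x^2 + 3x - 2), each dividing the next. The characteristic polynomial is their product, (x - 6)(x^2 + 3x - 2).

The rational canonical form is the block-diagonal matrix of companion matrices C(f_i):
R = [[0, 0, -12], [1, 0, 20], [0, 1, 3]].

Note the characteristic polynomial does not split into linear factors over ℚ, so A has no Jordan form over ℚ; the rational canonical form exists over any field.

R = [[0, 0, -12], [1, 0, 20], [0, 1, 3]]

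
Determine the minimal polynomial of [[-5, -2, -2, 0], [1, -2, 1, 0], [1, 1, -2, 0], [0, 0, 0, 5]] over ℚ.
The characteristic polynomial factors as (x - 5)(x + 3)^3. The minimal polynomial is ∏(x - λ)^{k_λ} where k_λ is the size of the largest Jordan block at λ.

For λ = -3: rank(A + 3I) = 2, and the largest Jordan block has size 2 (the smallest k with rank((A + 3I)^k) = rank((A + 3I)^(k+1))).
For λ = 5: rank(A - 5I) = 3, and the largest Jordan block has size 1 (the smallest k with rank((A - 5I)^k) = rank((A - 5I)^(k+1))).

So m_A(x) = (x - 5)(x + 3)^2.

m_A(x) = (x - 5)(x + 3)^2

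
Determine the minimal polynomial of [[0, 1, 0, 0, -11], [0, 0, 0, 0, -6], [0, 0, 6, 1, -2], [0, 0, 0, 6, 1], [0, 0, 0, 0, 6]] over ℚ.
m_A(x) = x^2(x - 6)^3

The characteristic polynomial factors as x^2(x - 6)^3. The minimal polynomial is ∏(x - λ)^{k_λ} where k_λ is the size of the largest Jordan block at λ.

For λ = 0: rank(A) = 4, and the largest Jordan block has size 2 (the smallest k with rank(A^k) = rank(A^(k+1))).
For λ = 6: rank(A - 6I) = 4, and the largest Jordan block has size 3 (the smallest k with rank((A - 6I)^k) = rank((A - 6I)^(k+1))).

So m_A(x) = x^2(x - 6)^3.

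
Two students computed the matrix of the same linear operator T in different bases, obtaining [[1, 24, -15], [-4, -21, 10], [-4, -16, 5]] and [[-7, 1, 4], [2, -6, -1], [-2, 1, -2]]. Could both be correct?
Both have characteristic polynomial (x + 5)^3, but the minimal polynomial of A is (x + 5)^2 while the minimal polynomial of B is (x + 5)^3. The minimal polynomial is a similarity invariant, so A and B are not similar.

No.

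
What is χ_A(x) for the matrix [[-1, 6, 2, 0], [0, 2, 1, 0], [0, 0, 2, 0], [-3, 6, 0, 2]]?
xI - A = [[x + 1, -6, -2, 0], [0, x - 2, -1, 0], [0, 0, x - 2, 0], [3, -6, 0, x - 2]].

Expanding det(xI - A) along the first row:
det(xI - A) = + (x + 1)·det([[x - 2, -1, 0], [0, x - 2, 0], [-6, 0, x - 2]]) - (-6)·det([[0, -1, 0], [0, x - 2, 0], [3, 0, x - 2]]) + (-2)·det([[0, x - 2, 0], [0, 0, 0], [3, -6, x - 2]]) - (0)·det([[0, x - 2, -1], [0, 0, x - 2], [3, -6, 0]]).

Evaluating gives χ_A(x) = x^4 - 5x^3 + 6x^2 + 4x - 8 = (x - 2)^3(x + 1).

χ_A(x) = (x - 2)^3(x + 1)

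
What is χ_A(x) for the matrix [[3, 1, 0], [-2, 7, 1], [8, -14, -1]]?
χ_A(x) = (x - 3)^3

xI - A = [[x - 3, -1, 0], [2, x - 7, -1], [-8, 14, x + 1]].

Expanding det(xI - A) along the first row:
det(xI - A) = + (x - 3)·det([[x - 7, -1], [14, x + 1]]) - (-1)·det([[2, -1], [-8, x + 1]]) + (0)·det([[2, x - 7], [-8, 14]]).

Evaluating gives χ_A(x) = x^3 - 9x^2 + 27x - 27 = (x - 3)^3.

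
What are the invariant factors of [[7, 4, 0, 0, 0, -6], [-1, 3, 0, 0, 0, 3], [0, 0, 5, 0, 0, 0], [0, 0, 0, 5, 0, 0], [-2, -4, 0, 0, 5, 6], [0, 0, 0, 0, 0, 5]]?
The Jordan structure of A has elementary divisors (x - 5)^2, (x - 5), (x - 5), (x - 5), (x - 5). Arranging the block sizes at each eigenvalue in decreasing order and taking row products gives the invariant factors.

Invariant factors (smallest first, each dividing the next): x - 5, x - 5, x - 5, x - 5, (x - 5)^2.

Check: the last factor (x - 5)^2 is the minimal polynomial, and the product (x - 5)^6 is the characteristic polynomial.

x - 5, x - 5, x - 5, x - 5, (x - 5)^2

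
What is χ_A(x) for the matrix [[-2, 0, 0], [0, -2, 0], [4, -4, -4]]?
xI - A = [[x + 2, 0, 0], [0, x + 2, 0], [-4, 4, x + 4]].

Expanding det(xI - A) along the first row:
det(xI - A) = + (x + 2)·det([[x + 2, 0], [4, x + 4]]) - (0)·det([[0, 0], [-4, x + 4]]) + (0)·det([[0, x + 2], [-4, 4]]).

Evaluating gives χ_A(x) = x^3 + 8x^2 + 20x + 16 = (x + 2)^2(x + 4).

χ_A(x) = (x + 2)^2(x + 4)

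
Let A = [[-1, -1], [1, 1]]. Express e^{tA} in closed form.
A has Jordan form J = [[0, 1], [0, 0]] with A = PJP^{-1}, so e^{tA} = P e^{tJ} P^{-1}.

For a Jordan block J_k(λ), e^{tJ_k(λ)} = e^{λt} · (I + tN + t^2 N^2/2! + ... + t^{k-1} N^{k-1}/(k-1)!) where N is the nilpotent superdiagonal part.

Assembling the blocks and conjugating back gives the entries of e^{tA} as shown above.

e^{tA} = [[1 - t, -t], [t, t + 1]]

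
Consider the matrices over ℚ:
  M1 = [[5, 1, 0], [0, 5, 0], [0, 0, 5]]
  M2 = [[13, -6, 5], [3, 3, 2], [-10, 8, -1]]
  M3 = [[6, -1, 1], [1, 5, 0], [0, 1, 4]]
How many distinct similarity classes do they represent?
Characteristic polynomials: χ_{M1} = (x - 5)^3, χ_{M2} = (x - 5)^3, χ_{M3} = (x - 5)^3.

{M1}: invariant factors x - 5, (x - 5)^2.

{M2, M3}: invariant factors (x - 5)^3.

Matrices are similar if and only if their invariant-factor lists agree; the partition into similarity classes is {M1}, {M2, M3}.

2 classes: {M1}, {M2, M3}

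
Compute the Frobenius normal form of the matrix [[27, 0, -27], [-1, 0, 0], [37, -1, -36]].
R = [[0, 0, -27], [1, 0, -27], [0, 1, -9]]

The invariant factors of A (the non-unit diagonal entries of the Smith normal form of xI - A over ℚ[x]) are (x + 3)^3, each dividing the next. The characteristic polynomial is their product, (x + 3)^3.

The rational canonical form is the block-diagonal matrix of companion matrices C(f_i):
R = [[0, 0, -27], [1, 0, -27], [0, 1, -9]].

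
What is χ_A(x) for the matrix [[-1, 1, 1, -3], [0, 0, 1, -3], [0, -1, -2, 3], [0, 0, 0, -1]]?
χ_A(x) = (x + 1)^4

xI - A = [[x + 1, -1, -1, 3], [0, x, -1, 3], [0, 1, x + 2, -3], [0, 0, 0, x + 1]].

Expanding det(xI - A) along the first row:
det(xI - A) = + (x + 1)·det([[x, -1, 3], [1, x + 2, -3], [0, 0, x + 1]]) - (-1)·det([[0, -1, 3], [0, x + 2, -3], [0, 0, x + 1]]) + (-1)·det([[0, x, 3], [0, 1, -3], [0, 0, x + 1]]) - (3)·det([[0, x, -1], [0, 1, x + 2], [0, 0, 0]]).

Evaluating gives χ_A(x) = x^4 + 4x^3 + 6x^2 + 4x + 1 = (x + 1)^4.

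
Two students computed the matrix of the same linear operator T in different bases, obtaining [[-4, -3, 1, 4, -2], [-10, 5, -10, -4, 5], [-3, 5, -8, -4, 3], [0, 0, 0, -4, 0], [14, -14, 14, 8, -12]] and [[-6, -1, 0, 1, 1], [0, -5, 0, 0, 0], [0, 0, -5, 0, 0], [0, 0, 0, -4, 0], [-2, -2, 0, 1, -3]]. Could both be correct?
Both have characteristic polynomial (x + 4)^2(x + 5)^3, but the minimal polynomial of A is (x + 4)(x + 5)^2 while the minimal polynomial of B is (x + 4)(x + 5). The minimal polynomial is a similarity invariant, so A and B are not similar.

No.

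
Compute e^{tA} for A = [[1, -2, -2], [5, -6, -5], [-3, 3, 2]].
e^{tA} = [[(2*t + 1)*e^{-t}, -2*t*e^{-t}, -2*t*e^{-t}], [5*t*e^{-t}, (1 - 5*t)*e^{-t}, -5*t*e^{-t}], [-3*t*e^{-t}, 3*t*e^{-t}, (3*t + 1)*e^{-t}]]

A has Jordan form J = [[-1, 1, 0], [0, -1, 0], [0, 0, -1]] with A = PJP^{-1}, so e^{tA} = P e^{tJ} P^{-1}.

For a Jordan block J_k(λ), e^{tJ_k(λ)} = e^{λt} · (I + tN + t^2 N^2/2! + ... + t^{k-1} N^{k-1}/(k-1)!) where N is the nilpotent superdiagonal part.

Assembling the blocks and conjugating back gives the entries of e^{tA} as shown above.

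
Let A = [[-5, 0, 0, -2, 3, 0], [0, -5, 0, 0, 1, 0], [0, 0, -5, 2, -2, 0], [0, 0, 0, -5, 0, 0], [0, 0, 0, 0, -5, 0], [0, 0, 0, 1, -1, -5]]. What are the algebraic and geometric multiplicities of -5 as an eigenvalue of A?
The characteristic polynomial is (x + 5)^6, so the factor x + 5 appears with exponent 6: the algebraic multiplicity is 6.

rank(A + 5I) = 2, so the eigenspace has dimension 6 - 2 = 4: the geometric multiplicity is 4.

Since 4 < 6, A is not diagonalizable.

algebraic multiplicity 6, geometric multiplicity 4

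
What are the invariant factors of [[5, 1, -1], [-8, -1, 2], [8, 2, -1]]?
x - 1, (x - 1)^2

The Jordan structure of A has elementary divisors (x - 1)^2, (x - 1). Arranging the block sizes at each eigenvalue in decreasing order and taking row products gives the invariant factors.

Invariant factors (smallest first, each dividing the next): x - 1, (x - 1)^2.

Check: the last factor (x - 1)^2 is the minimal polynomial, and the product (x - 1)^3 is the characteristic polynomial.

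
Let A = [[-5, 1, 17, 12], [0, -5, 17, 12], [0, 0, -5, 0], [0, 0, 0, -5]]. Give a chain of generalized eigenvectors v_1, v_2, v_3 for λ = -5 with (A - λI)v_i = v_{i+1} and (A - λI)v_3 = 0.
v_1 = [[0, 0, 5, -7]]^T, v_2 = [[1, 1, 0, 0]]^T, v_3 = [[1, 0, 0, 0]]^T

We seek v_1 ∈ ker((A + 5I)^3) \ ker((A + 5I)^2), then set v_{i+1} = (A + 5I) v_i.

One such chain is v_1 = [[0, 0, 5, -7]]^T, v_2 = [[1, 1, 0, 0]]^T, v_3 = [[1, 0, 0, 0]]^T. Check: (A + 5I) v_3 = [[0, 0, 0, 0]]^T = 0.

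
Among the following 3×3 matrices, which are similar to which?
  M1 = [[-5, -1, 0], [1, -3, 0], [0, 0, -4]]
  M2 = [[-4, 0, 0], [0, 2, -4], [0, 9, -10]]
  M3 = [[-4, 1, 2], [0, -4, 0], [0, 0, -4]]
1 class: {M1, M2, M3}

Characteristic polynomials: χ_{M1} = (x + 4)^3, χ_{M2} = (x + 4)^3, χ_{M3} = (x + 4)^3.

{M1, M2, M3}: invariant factors x + 4, (x + 4)^2.

Matrices are similar if and only if their invariant-factor lists agree; the partition into similarity classes is {M1, M2, M3}.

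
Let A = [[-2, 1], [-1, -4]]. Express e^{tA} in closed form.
e^{tA} = [[(t + 1)*e^{-3*t}, t*e^{-3*t}], [-t*e^{-3*t}, (1 - t)*e^{-3*t}]]

A has Jordan form J = [[-3, 1], [0, -3]] with A = PJP^{-1}, so e^{tA} = P e^{tJ} P^{-1}.

For a Jordan block J_k(λ), e^{tJ_k(λ)} = e^{λt} · (I + tN + t^2 N^2/2! + ... + t^{k-1} N^{k-1}/(k-1)!) where N is the nilpotent superdiagonal part.

Assembling the blocks and conjugating back gives the entries of e^{tA} as shown above.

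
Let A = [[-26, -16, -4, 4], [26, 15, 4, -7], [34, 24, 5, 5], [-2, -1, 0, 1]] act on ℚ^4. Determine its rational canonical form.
The invariant factors of A (the non-unit diagonal entries of the Smith normal form of xI - A over ℚ[x]) are x + 2, (x - 1)(x + 2)^2, each dividing the next. The characteristic polynomial is their product, (x - 1)(x + 2)^3.

The rational canonical form is the block-diagonal matrix of companion matrices C(f_i):
R = [[-2, 0, 0, 0], [0, 0, 0, 4], [0, 1, 0, 0], [0, 0, 1, -3]].

R = [[-2, 0, 0, 0], [0, 0, 0, 4], [0, 1, 0, 0], [0, 0, 1, -3]]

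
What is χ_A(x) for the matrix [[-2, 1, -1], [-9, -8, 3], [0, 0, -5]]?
xI - A = [[x + 2, -1, 1], [9, x + 8, -3], [0, 0, x + 5]].

Expanding det(xI - A) along the first row:
det(xI - A) = + (x + 2)·det([[x + 8, -3], [0, x + 5]]) - (-1)·det([[9, -3], [0, x + 5]]) + (1)·det([[9, x + 8], [0, 0]]).

Evaluating gives χ_A(x) = x^3 + 15x^2 + 75x + 125 = (x + 5)^3.

χ_A(x) = (x + 5)^3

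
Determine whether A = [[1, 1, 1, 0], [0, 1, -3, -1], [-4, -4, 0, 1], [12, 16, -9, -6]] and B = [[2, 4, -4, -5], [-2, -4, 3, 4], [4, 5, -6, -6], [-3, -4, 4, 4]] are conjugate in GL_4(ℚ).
Yes.

Two matrices over a field are similar if and only if they have the same invariant factors.

Both A and B have characteristic polynomial (x + 1)^4 and minimal polynomial (x + 1)^2. Computing further, both have invariant factors (x + 1)^2, (x + 1)^2. Hence A and B are similar.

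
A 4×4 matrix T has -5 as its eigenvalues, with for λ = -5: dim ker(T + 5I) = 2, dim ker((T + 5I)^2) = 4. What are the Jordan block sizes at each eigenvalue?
Jordan blocks: (-5, 2), (-5, 2)

λ = -5: successive nullity increments [2, 2] count blocks of size ≥ k; block sizes are [2, 2].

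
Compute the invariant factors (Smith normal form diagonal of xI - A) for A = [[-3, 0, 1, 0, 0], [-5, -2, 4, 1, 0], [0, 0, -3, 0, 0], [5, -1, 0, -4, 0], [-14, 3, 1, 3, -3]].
(x + 3)^2, (x + 3)^3

The Jordan structure of A has elementary divisors (x + 3)^3, (x + 3)^2. Arranging the block sizes at each eigenvalue in decreasing order and taking row products gives the invariant factors.

Invariant factors (smallest first, each dividing the next): (x + 3)^2, (x + 3)^3.

Check: the last factor (x + 3)^3 is the minimal polynomial, and the product (x + 3)^5 is the characteristic polynomial.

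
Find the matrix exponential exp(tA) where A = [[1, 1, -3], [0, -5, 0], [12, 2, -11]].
A has Jordan form J = [[-5, 1, 0], [0, -5, 0], [0, 0, -5]] with A = PJP^{-1}, so e^{tA} = P e^{tJ} P^{-1}.

For a Jordan block J_k(λ), e^{tJ_k(λ)} = e^{λt} · (I + tN + t^2 N^2/2! + ... + t^{k-1} N^{k-1}/(k-1)!) where N is the nilpotent superdiagonal part.

Assembling the blocks and conjugating back gives the entries of e^{tA} as shown above.

e^{tA} = [[(6*t + 1)*e^{-5*t}, t*e^{-5*t}, -3*t*e^{-5*t}], [0, e^{-5*t}, 0], [12*t*e^{-5*t}, 2*t*e^{-5*t}, (1 - 6*t)*e^{-5*t}]]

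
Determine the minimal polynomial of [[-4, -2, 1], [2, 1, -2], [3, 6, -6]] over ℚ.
m_A(x) = (x + 3)^2

The characteristic polynomial factors as (x + 3)^3. The minimal polynomial is ∏(x - λ)^{k_λ} where k_λ is the size of the largest Jordan block at λ.

For λ = -3: rank(A + 3I) = 1, and the largest Jordan block has size 2 (the smallest k with rank((A + 3I)^k) = rank((A + 3I)^(k+1))).

So m_A(x) = (x + 3)^2.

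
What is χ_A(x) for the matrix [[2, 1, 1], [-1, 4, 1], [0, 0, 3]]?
xI - A = [[x - 2, -1, -1], [1, x - 4, -1], [0, 0, x - 3]].

Expanding det(xI - A) along the first row:
det(xI - A) = + (x - 2)·det([[x - 4, -1], [0, x - 3]]) - (-1)·det([[1, -1], [0, x - 3]]) + (-1)·det([[1, x - 4], [0, 0]]).

Evaluating gives χ_A(x) = x^3 - 9x^2 + 27x - 27 = (x - 3)^3.

χ_A(x) = (x - 3)^3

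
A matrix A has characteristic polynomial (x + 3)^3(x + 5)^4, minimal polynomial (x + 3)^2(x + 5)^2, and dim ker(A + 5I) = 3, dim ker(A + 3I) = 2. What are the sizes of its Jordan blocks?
Jordan blocks: (-5, 2), (-5, 1), (-5, 1), (-3, 2), (-3, 1)

λ = -5: algebraic multiplicity 4 (exponent in χ_A), largest block size 2 (exponent in m_A), 3 blocks (geometric multiplicity). These force block sizes [2, 1, 1].
λ = -3: algebraic multiplicity 3 (exponent in χ_A), largest block size 2 (exponent in m_A), 2 blocks (geometric multiplicity). These force block sizes [2, 1].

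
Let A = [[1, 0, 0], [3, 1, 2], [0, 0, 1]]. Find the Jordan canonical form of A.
The characteristic polynomial is det(xI - A) = (x - 1)^3, so the eigenvalues are 1 (algebraic multiplicity 3).

For λ = 1: rank(A - I) = 1, rank((A - I)^2) = 0. The eigenspace has dimension 3 - 1 = 2, so there are 2 Jordan blocks; the rank sequence gives block sizes [2, 1].

Assembling the blocks gives the Jordan form J above.

J = [[1, 1, 0], [0, 1, 0], [0, 0, 1]]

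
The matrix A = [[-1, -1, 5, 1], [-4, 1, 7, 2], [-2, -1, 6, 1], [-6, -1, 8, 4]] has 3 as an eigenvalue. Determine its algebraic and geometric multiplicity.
The characteristic polynomial is (x - 3)^3(x - 1), so the factor x - 3 appears with exponent 3: the algebraic multiplicity is 3.

rank(A - 3I) = 3, so the eigenspace has dimension 4 - 3 = 1: the geometric multiplicity is 1.

Since 1 < 3, A is not diagonalizable.

algebraic multiplicity 3, geometric multiplicity 1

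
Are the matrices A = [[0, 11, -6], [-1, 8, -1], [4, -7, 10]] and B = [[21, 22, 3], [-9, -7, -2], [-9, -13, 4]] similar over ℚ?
Yes.

Two matrices over a field are similar if and only if they have the same invariant factors.

Both A and B have characteristic polynomial (x - 6)^3 and minimal polynomial (x - 6)^3. Computing further, both have invariant factors (x - 6)^3. Hence A and B are similar.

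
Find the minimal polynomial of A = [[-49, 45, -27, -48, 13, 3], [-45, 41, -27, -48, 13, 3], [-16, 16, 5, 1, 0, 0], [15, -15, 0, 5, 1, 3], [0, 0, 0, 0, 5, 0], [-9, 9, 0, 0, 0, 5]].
The characteristic polynomial factors as (x - 5)^4(x + 4)^2. The minimal polynomial is ∏(x - λ)^{k_λ} where k_λ is the size of the largest Jordan block at λ.

For λ = -4: rank(A + 4I) = 4, and the largest Jordan block has size 1 (the smallest k with rank((A + 4I)^k) = rank((A + 4I)^(k+1))).
For λ = 5: rank(A - 5I) = 4, and the largest Jordan block has size 3 (the smallest k with rank((A - 5I)^k) = rank((A - 5I)^(k+1))).

So m_A(x) = (x - 5)^3(x + 4).

m_A(x) = (x - 5)^3(x + 4)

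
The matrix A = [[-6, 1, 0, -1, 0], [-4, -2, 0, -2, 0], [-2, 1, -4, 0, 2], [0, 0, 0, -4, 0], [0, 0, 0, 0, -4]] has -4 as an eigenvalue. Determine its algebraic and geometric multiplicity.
The characteristic polynomial is (x + 4)^5, so the factor x + 4 appears with exponent 5: the algebraic multiplicity is 5.

rank(A + 4I) = 2, so the eigenspace has dimension 5 - 2 = 3: the geometric multiplicity is 3.

Since 3 < 5, A is not diagonalizable.

algebraic multiplicity 5, geometric multiplicity 3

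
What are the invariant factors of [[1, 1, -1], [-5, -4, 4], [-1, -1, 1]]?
The Jordan structure of A has elementary divisors (x + 1)^2, x. Arranging the block sizes at each eigenvalue in decreasing order and taking row products gives the invariant factors.

Invariant factors (smallest first, each dividing the next): x(x + 1)^2.

Check: the last factor x(x + 1)^2 is the minimal polynomial, and the product x(x + 1)^2 is the characteristic polynomial.

x(x + 1)^2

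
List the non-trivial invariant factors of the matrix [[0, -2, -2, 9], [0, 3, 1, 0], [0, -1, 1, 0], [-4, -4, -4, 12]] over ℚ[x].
(x - 6)^2(x - 2)^2

The Jordan structure of A has elementary divisors (x - 2)^2, (x - 6)^2. Arranging the block sizes at each eigenvalue in decreasing order and taking row products gives the invariant factors.

Invariant factors (smallest first, each dividing the next): (x - 6)^2(x - 2)^2.

Check: the last factor (x - 6)^2(x - 2)^2 is the minimal polynomial, and the product (x - 6)^2(x - 2)^2 is the characteristic polynomial.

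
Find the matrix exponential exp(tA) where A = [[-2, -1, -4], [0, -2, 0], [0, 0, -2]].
e^{tA} = [[e^{-2*t}, -t*e^{-2*t}, -4*t*e^{-2*t}], [0, e^{-2*t}, 0], [0, 0, e^{-2*t}]]

A has Jordan form J = [[-2, 1, 0], [0, -2, 0], [0, 0, -2]] with A = PJP^{-1}, so e^{tA} = P e^{tJ} P^{-1}.

For a Jordan block J_k(λ), e^{tJ_k(λ)} = e^{λt} · (I + tN + t^2 N^2/2! + ... + t^{k-1} N^{k-1}/(k-1)!) where N is the nilpotent superdiagonal part.

Assembling the blocks and conjugating back gives the entries of e^{tA} as shown above.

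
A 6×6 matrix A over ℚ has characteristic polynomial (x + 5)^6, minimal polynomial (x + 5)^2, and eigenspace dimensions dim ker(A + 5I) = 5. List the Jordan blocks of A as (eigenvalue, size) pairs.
λ = -5: algebraic multiplicity 6 (exponent in χ_A), largest block size 2 (exponent in m_A), 5 blocks (geometric multiplicity). These force block sizes [2, 1, 1, 1, 1].

Jordan blocks: (-5, 2), (-5, 1), (-5, 1), (-5, 1), (-5, 1)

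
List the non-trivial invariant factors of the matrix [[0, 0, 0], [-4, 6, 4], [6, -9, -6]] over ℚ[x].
The Jordan structure of A has elementary divisors x^2, x. Arranging the block sizes at each eigenvalue in decreasing order and taking row products gives the invariant factors.

Invariant factors (smallest first, each dividing the next): x, x^2.

Check: the last factor x^2 is the minimal polynomial, and the product x^3 is the characteristic polynomial.

x, x^2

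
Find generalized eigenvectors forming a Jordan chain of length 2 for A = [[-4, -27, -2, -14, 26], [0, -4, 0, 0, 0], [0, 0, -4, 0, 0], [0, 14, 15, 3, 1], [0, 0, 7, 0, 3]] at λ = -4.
v_1 = [[0, 1, 0, -2, 0]]^T, v_2 = [[1, 0, 0, 0, 0]]^T

We seek v_1 ∈ ker((A + 4I)^2) \ ker(A + 4I), then set v_{i+1} = (A + 4I) v_i.

One such chain is v_1 = [[0, 1, 0, -2, 0]]^T, v_2 = [[1, 0, 0, 0, 0]]^T. Check: (A + 4I) v_2 = [[0, 0, 0, 0, 0]]^T = 0.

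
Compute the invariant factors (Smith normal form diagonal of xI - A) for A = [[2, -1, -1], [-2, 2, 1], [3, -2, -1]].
(x - 1)^3

The Jordan structure of A has elementary divisors (x - 1)^3. Arranging the block sizes at each eigenvalue in decreasing order and taking row products gives the invariant factors.

Invariant factors (smallest first, each dividing the next): (x - 1)^3.

Check: the last factor (x - 1)^3 is the minimal polynomial, and the product (x - 1)^3 is the characteristic polynomial.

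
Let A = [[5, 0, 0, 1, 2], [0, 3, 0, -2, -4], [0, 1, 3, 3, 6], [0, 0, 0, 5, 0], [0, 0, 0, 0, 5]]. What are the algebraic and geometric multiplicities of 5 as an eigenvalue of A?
The characteristic polynomial is (x - 5)^3(x - 3)^2, so the factor x - 5 appears with exponent 3: the algebraic multiplicity is 3.

rank(A - 5I) = 3, so the eigenspace has dimension 5 - 3 = 2: the geometric multiplicity is 2.

Since 2 < 3, A is not diagonalizable.

algebraic multiplicity 3, geometric multiplicity 2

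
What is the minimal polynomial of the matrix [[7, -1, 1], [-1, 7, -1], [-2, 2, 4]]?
The characteristic polynomial factors as (x - 6)^3. The minimal polynomial is ∏(x - λ)^{k_λ} where k_λ is the size of the largest Jordan block at λ.

For λ = 6: rank(A - 6I) = 1, and the largest Jordan block has size 2 (the smallest k with rank((A - 6I)^k) = rank((A - 6I)^(k+1))).

So m_A(x) = (x - 6)^2.

m_A(x) = (x - 6)^2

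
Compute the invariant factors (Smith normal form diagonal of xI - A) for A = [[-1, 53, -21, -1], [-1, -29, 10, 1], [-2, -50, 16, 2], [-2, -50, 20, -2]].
The Jordan structure of A has elementary divisors (x + 4)^3, (x + 4). Arranging the block sizes at each eigenvalue in decreasing order and taking row products gives the invariant factors.

Invariant factors (smallest first, each dividing the next): x + 4, (x + 4)^3.

Check: the last factor (x + 4)^3 is the minimal polynomial, and the product (x + 4)^4 is the characteristic polynomial.

x + 4, (x + 4)^3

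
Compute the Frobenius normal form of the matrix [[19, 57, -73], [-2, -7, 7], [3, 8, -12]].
The invariant factors of A (the non-unit diagonal entries of the Smith normal form of xI - A over ℚ[x]) are x^3 + 4, each dividing the next. The characteristic polynomial is their product, x^3 + 4.

The rational canonical form is the block-diagonal matrix of companion matrices C(f_i):
R = [[0, 0, -4], [1, 0, 0], [0, 1, 0]].

Note the characteristic polynomial does not split into linear factors over ℚ, so A has no Jordan form over ℚ; the rational canonical form exists over any field.

R = [[0, 0, -4], [1, 0, 0], [0, 1, 0]]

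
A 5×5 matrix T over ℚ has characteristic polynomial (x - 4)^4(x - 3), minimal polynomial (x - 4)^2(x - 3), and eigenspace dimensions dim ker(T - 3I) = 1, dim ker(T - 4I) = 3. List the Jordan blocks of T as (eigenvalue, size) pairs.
λ = 3: algebraic multiplicity 1 (exponent in χ_T), largest block size 1 (exponent in m_T), 1 block (geometric multiplicity). This forces block sizes [1].
λ = 4: algebraic multiplicity 4 (exponent in χ_T), largest block size 2 (exponent in m_T), 3 blocks (geometric multiplicity). These force block sizes [2, 1, 1].

Jordan blocks: (3, 1), (4, 2), (4, 1), (4, 1)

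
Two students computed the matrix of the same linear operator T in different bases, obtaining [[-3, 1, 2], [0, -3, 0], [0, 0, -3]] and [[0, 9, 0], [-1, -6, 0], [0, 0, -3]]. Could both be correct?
Yes.

Two matrices over a field are similar if and only if they have the same invariant factors.

Both A and B have characteristic polynomial (x + 3)^3 and minimal polynomial (x + 3)^2. Computing further, both have invariant factors x + 3, (x + 3)^2. Hence A and B are similar.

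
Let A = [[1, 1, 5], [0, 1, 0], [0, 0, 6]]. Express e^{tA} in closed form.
A has Jordan form J = [[1, 1, 0], [0, 1, 0], [0, 0, 6]] with A = PJP^{-1}, so e^{tA} = P e^{tJ} P^{-1}.

For a Jordan block J_k(λ), e^{tJ_k(λ)} = e^{λt} · (I + tN + t^2 N^2/2! + ... + t^{k-1} N^{k-1}/(k-1)!) where N is the nilpotent superdiagonal part.

Assembling the blocks and conjugating back gives the entries of e^{tA} as shown above.

e^{tA} = [[e^{t}, t*e^{t}, e^{6*t} - e^{t}], [0, e^{t}, 0], [0, 0, e^{6*t}]]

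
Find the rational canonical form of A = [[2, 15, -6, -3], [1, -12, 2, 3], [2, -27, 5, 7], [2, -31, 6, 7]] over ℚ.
The invariant factors of A (the non-unit diagonal entries of the Smith normal form of xI - A over ℚ[x]) are (x - 2)(x^3 - x - 4), each dividing the next. The characteristic polynomial is their product, (x - 2)(x^3 - x - 4).

The rational canonical form is the block-diagonal matrix of companion matrices C(f_i):
R = [[0, 0, 0, -8], [1, 0, 0, 2], [0, 1, 0, 1], [0, 0, 1, 2]].

Note the characteristic polynomial does not split into linear factors over ℚ, so A has no Jordan form over ℚ; the rational canonical form exists over any field.

R = [[0, 0, 0, -8], [1, 0, 0, 2], [0, 1, 0, 1], [0, 0, 1, 2]]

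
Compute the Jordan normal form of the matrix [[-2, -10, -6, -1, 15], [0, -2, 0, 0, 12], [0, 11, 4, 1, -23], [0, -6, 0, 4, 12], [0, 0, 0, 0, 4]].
J = [[-2, 1, 0, 0, 0], [0, -2, 0, 0, 0], [0, 0, 4, 1, 0], [0, 0, 0, 4, 0], [0, 0, 0, 0, 4]]

The characteristic polynomial is det(xI - A) = (x - 4)^3(x + 2)^2, so the eigenvalues are -2 (algebraic multiplicity 2), 4 (algebraic multiplicity 3).

For λ = -2: rank(A + 2I) = 4, rank((A + 2I)^2) = 3. The eigenspace has dimension 5 - 4 = 1, so there is 1 Jordan block; the rank sequence gives block sizes [2].

For λ = 4: rank(A - 4I) = 3, rank((A - 4I)^2) = 2. The eigenspace has dimension 5 - 3 = 2, so there are 2 Jordan blocks; the rank sequence gives block sizes [2, 1].

Assembling the blocks gives the Jordan form J above.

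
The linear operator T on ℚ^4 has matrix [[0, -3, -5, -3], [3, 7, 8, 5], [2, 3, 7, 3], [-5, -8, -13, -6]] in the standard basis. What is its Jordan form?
The characteristic polynomial is det(xI - A) = (x - 2)^4, so the eigenvalues are 2 (algebraic multiplicity 4).

For λ = 2: rank(A - 2I) = 2, rank((A - 2I)^2) = 0. The eigenspace has dimension 4 - 2 = 2, so there are 2 Jordan blocks; the rank sequence gives block sizes [2, 2].

Assembling the blocks gives the Jordan form J above.

J = [[2, 1, 0, 0], [0, 2, 0, 0], [0, 0, 2, 1], [0, 0, 0, 2]]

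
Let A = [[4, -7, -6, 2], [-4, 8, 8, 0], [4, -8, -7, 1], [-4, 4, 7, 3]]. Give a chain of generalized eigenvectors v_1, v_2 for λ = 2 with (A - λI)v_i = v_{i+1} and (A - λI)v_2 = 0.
v_1 = [[-3, 1, -2, 1]]^T, v_2 = [[1, 2, -1, 3]]^T

We seek v_1 ∈ ker((A - 2I)^2) \ ker(A - 2I), then set v_{i+1} = (A - 2I) v_i.

One such chain is v_1 = [[-3, 1, -2, 1]]^T, v_2 = [[1, 2, -1, 3]]^T. Check: (A - 2I) v_2 = [[0, 0, 0, 0]]^T = 0.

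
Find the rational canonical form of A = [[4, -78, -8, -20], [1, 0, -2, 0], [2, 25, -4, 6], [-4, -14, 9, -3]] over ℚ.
R = [[0, 0, 0, -32], [1, 0, 0, 0], [0, 1, 0, 6], [0, 0, 1, -3]]

The invariant factors of A (the non-unit diagonal entries of the Smith normal form of xI - A over ℚ[x]) are (x + 2)(x + 4)(x^2 - 3x + 4), each dividing the next. The characteristic polynomial is their product, (x + 2)(x + 4)(x^2 - 3x + 4).

The rational canonical form is the block-diagonal matrix of companion matrices C(f_i):
R = [[0, 0, 0, -32], [1, 0, 0, 0], [0, 1, 0, 6], [0, 0, 1, -3]].

Note the characteristic polynomial does not split into linear factors over ℚ, so A has no Jordan form over ℚ; the rational canonical form exists over any field.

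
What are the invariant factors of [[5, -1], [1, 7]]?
(x - 6)^2

The Jordan structure of A has elementary divisors (x - 6)^2. Arranging the block sizes at each eigenvalue in decreasing order and taking row products gives the invariant factors.

Invariant factors (smallest first, each dividing the next): (x - 6)^2.

Check: the last factor (x - 6)^2 is the minimal polynomial, and the product (x - 6)^2 is the characteristic polynomial.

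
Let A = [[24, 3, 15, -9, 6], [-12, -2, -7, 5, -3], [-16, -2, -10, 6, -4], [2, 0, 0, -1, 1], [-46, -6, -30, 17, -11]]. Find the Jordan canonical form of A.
The characteristic polynomial is det(xI - A) = x^5, so the eigenvalues are 0 (algebraic multiplicity 5).

For λ = 0: rank(A) = 3, rank(A^2) = 1, rank(A^3) = 0. The eigenspace has dimension 5 - 3 = 2, so there are 2 Jordan blocks; the rank sequence gives block sizes [3, 2].

Assembling the blocks gives the Jordan form J above.

J = [[0, 1, 0, 0, 0], [0, 0, 1, 0, 0], [0, 0, 0, 0, 0], [0, 0, 0, 0, 1], [0, 0, 0, 0, 0]]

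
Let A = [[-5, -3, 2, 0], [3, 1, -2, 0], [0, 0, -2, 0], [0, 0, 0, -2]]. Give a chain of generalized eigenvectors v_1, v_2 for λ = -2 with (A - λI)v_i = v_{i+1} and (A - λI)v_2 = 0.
We seek v_1 ∈ ker((A + 2I)^2) \ ker(A + 2I), then set v_{i+1} = (A + 2I) v_i.

One such chain is v_1 = [[0, 1, 2, 0]]^T, v_2 = [[1, -1, 0, 0]]^T. Check: (A + 2I) v_2 = [[0, 0, 0, 0]]^T = 0.

v_1 = [[0, 1, 2, 0]]^T, v_2 = [[1, -1, 0, 0]]^T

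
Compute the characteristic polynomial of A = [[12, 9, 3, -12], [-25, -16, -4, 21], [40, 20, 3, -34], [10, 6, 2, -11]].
xI - A = [[x - 12, -9, -3, 12], [25, x + 16, 4, -21], [-40, -20, x - 3, 34], [-10, -6, -2, x + 11]].

Expanding det(xI - A) along the first row:
det(xI - A) = + (x - 12)·det([[x + 16, 4, -21], [-20, x - 3, 34], [-6, -2, x + 11]]) - (-9)·det([[25, 4, -21], [-40, x - 3, 34], [-10, -2, x + 11]]) + (-3)·det([[25, x + 16, -21], [-40, -20, 34], [-10, -6, x + 11]]) - (12)·det([[25, x + 16, 4], [-40, -20, x - 3], [-10, -6, -2]]).

Evaluating gives χ_A(x) = x^4 + 12x^3 + 54x^2 + 108x + 81 = (x + 3)^4.

χ_A(x) = (x + 3)^4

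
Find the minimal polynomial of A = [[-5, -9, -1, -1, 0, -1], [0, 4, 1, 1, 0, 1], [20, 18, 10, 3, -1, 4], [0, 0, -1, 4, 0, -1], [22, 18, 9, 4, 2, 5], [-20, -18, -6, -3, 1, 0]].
The characteristic polynomial factors as (x - 4)^5(x + 5). The minimal polynomial is ∏(x - λ)^{k_λ} where k_λ is the size of the largest Jordan block at λ.

For λ = -5: rank(A + 5I) = 5, and the largest Jordan block has size 1 (the smallest k with rank((A + 5I)^k) = rank((A + 5I)^(k+1))).
For λ = 4: rank(A - 4I) = 4, and the largest Jordan block has size 3 (the smallest k with rank((A - 4I)^k) = rank((A - 4I)^(k+1))).

So m_A(x) = (x - 4)^3(x + 5).

m_A(x) = (x - 4)^3(x + 5)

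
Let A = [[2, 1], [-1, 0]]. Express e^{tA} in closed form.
e^{tA} = [[(t + 1)*e^{t}, t*e^{t}], [-t*e^{t}, (1 - t)*e^{t}]]

A has Jordan form J = [[1, 1], [0, 1]] with A = PJP^{-1}, so e^{tA} = P e^{tJ} P^{-1}.

For a Jordan block J_k(λ), e^{tJ_k(λ)} = e^{λt} · (I + tN + t^2 N^2/2! + ... + t^{k-1} N^{k-1}/(k-1)!) where N is the nilpotent superdiagonal part.

Assembling the blocks and conjugating back gives the entries of e^{tA} as shown above.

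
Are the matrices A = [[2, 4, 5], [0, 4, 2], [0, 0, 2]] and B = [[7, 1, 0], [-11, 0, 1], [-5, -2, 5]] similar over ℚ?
No.

trace(A) = 8 but trace(B) = 12. The trace is a similarity invariant, so A and B are not similar.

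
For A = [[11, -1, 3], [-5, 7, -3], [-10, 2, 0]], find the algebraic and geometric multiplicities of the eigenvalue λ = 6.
algebraic multiplicity 3, geometric multiplicity 2

The characteristic polynomial is (x - 6)^3, so the factor x - 6 appears with exponent 3: the algebraic multiplicity is 3.

rank(A - 6I) = 1, so the eigenspace has dimension 3 - 1 = 2: the geometric multiplicity is 2.

Since 2 < 3, A is not diagonalizable.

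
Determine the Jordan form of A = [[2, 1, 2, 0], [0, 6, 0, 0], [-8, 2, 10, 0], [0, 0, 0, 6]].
J = [[6, 1, 0, 0], [0, 6, 0, 0], [0, 0, 6, 0], [0, 0, 0, 6]]

The characteristic polynomial is det(xI - A) = (x - 6)^4, so the eigenvalues are 6 (algebraic multiplicity 4).

For λ = 6: rank(A - 6I) = 1, rank((A - 6I)^2) = 0. The eigenspace has dimension 4 - 1 = 3, so there are 3 Jordan blocks; the rank sequence gives block sizes [2, 1, 1].

Assembling the blocks gives the Jordan form J above.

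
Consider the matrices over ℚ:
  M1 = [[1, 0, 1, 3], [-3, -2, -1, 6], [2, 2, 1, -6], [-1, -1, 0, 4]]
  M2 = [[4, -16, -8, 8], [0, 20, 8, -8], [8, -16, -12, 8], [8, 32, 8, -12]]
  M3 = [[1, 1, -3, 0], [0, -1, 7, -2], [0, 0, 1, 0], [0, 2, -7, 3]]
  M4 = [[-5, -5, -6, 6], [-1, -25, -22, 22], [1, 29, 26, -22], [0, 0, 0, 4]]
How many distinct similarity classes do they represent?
3 classes: {M1, M3}, {M2}, {M4}

Characteristic polynomials: χ_{M1} = (x - 1)^4, χ_{M2} = (x - 4)^2(x + 4)^2, χ_{M3} = (x - 1)^4, χ_{M4} = (x - 4)^2(x + 4)^2.

{M1, M3}: invariant factors x - 1, (x - 1)^3.

{M2}: invariant factors (x - 4)(x + 4), (x - 4)(x + 4).

{M4}: invariant factors x - 4, (x - 4)(x + 4)^2.

Matrices are similar if and only if their invariant-factor lists agree; the partition into similarity classes is {M1, M3}, {M2}, {M4}.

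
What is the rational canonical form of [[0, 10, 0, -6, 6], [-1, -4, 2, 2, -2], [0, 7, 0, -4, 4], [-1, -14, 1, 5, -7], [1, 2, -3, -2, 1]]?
The invariant factors of A (the non-unit diagonal entries of the Smith normal form of xI - A over ℚ[x]) are (x - 1)^2(x^3 - 2x - 2), each dividing the next. The characteristic polynomial is their product, (x - 1)^2(x^3 - 2x - 2).

The rational canonical form is the block-diagonal matrix of companion matrices C(f_i):
R = [[0, 0, 0, 0, 2], [1, 0, 0, 0, -2], [0, 1, 0, 0, -2], [0, 0, 1, 0, 1], [0, 0, 0, 1, 2]].

Note the characteristic polynomial does not split into linear factors over ℚ, so A has no Jordan form over ℚ; the rational canonical form exists over any field.

R = [[0, 0, 0, 0, 2], [1, 0, 0, 0, -2], [0, 1, 0, 0, -2], [0, 0, 1, 0, 1], [0, 0, 0, 1, 2]]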